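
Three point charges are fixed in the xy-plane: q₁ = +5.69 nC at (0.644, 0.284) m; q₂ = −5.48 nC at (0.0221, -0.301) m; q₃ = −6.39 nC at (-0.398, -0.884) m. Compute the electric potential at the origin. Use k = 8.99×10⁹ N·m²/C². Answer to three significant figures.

-150 V

The total potential is the scalar sum of each charge's contribution, V = Σ kqᵢ/rᵢ.
Distances from the field point to each charge: r₁ = 0.704 m, r₂ = 0.302 m, r₃ = 0.969 m.
V = k[(5.69×10⁻⁹)/(0.704) + (-5.48×10⁻⁹)/(0.302) + (-6.39×10⁻⁹)/(0.969)] = -150 V.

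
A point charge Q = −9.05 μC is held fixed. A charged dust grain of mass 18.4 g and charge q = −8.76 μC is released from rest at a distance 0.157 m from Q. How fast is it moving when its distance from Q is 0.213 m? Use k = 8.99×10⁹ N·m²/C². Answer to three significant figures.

11.4 m/s

Only the electrostatic force acts, so mechanical energy is conserved: ½mv² = U₁ − U₂ = kQq(1/r₁ − 1/r₂).
U₁ − U₂ = (8.99×10⁹ N·m²/C²)(-9.05×10⁻⁶ C)(-8.76×10⁻⁶ C)(1/0.157 − 1/0.213) = 1.19 J.
v = √(2·1.19/0.0184) = 11.4 m/s.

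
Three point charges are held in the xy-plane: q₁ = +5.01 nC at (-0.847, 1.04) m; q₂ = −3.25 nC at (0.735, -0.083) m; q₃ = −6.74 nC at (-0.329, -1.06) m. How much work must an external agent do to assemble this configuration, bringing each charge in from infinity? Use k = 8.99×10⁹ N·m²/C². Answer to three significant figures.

-7.95×10⁻⁸ J

The work to assemble the configuration equals its total potential energy, U = Σ kqᵢqⱼ/rᵢⱼ over all pairs.
Pair separations: r₁₂ = 1.94 m, r₁₃ = 2.16 m, r₂₃ = 1.44 m.
U = (-7.55×10⁻⁸) + (-1.40×10⁻⁷) + (1.36×10⁻⁷) = -7.95×10⁻⁸ J.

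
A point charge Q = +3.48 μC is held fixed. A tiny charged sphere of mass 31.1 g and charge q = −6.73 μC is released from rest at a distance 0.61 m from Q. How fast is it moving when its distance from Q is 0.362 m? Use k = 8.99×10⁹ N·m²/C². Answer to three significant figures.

3.90 m/s

Only the electrostatic force acts, so mechanical energy is conserved: ½mv² = U₁ − U₂ = kQq(1/r₁ − 1/r₂).
U₁ − U₂ = (8.99×10⁹ N·m²/C²)(3.48×10⁻⁶ C)(-6.73×10⁻⁶ C)(1/0.610 − 1/0.362) = 0.236 J.
v = √(2·0.236/0.0311) = 3.90 m/s.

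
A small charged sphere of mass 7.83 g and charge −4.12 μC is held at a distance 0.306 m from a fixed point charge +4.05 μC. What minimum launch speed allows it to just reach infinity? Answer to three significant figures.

11.2 m/s

To just escape, total mechanical energy must reach zero at infinity: ½mv²_min + U = 0, so ½mv²_min = −U = |kQq|/r.
|U| = |kQq|/r = (8.99×10⁹ N·m²/C²)(4.05×10⁻⁶)(4.12×10⁻⁶)/(0.306) = 0.490 J.
v_min = √(2|U|/m) = √(2·0.490/7.83×10⁻³) = 11.2 m/s.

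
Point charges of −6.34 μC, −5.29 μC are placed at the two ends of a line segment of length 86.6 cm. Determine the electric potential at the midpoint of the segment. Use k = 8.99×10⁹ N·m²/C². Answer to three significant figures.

-2.41×10⁵ V

The total potential is the scalar sum of each charge's contribution, V = Σ kqᵢ/rᵢ.
Each charge is 0.433 m from the midpoint.
V = k[(-6.34×10⁻⁶)/(0.433) + (-5.29×10⁻⁶)/(0.433)] = -2.41×10⁵ V.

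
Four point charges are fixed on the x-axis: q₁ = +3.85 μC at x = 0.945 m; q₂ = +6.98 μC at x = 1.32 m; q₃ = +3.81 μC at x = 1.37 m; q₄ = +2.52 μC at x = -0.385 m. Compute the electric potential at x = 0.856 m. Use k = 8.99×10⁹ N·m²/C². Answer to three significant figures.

Electric potential is a scalar, so the contributions from each charge add algebraically: V = Σ kqᵢ/rᵢ.
Distances from the field point to each charge: r₁ = 0.0890 m, r₂ = 0.464 m, r₃ = 0.514 m, r₄ = 1.24 m.
V = k[(3.85×10⁻⁶)/(0.0890) + (6.98×10⁻⁶)/(0.464) + (3.81×10⁻⁶)/(0.514) + (2.52×10⁻⁶)/(1.24)] = 6.09×10⁵ V.

6.09×10⁵ V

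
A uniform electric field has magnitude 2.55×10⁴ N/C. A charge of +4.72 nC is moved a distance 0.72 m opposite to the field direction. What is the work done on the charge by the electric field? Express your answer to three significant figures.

-8.67×10⁻⁵ J

The potential change for a displacement 0.72 m opposite to the field direction is ΔV = +Ed = 1.84×10⁴ V.
W_field = −qΔV = -8.67×10⁻⁵ J.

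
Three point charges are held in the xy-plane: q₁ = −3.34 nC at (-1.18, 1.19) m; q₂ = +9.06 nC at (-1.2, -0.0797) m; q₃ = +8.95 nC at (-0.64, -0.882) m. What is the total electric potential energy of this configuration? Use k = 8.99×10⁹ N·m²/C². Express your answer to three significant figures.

4.05×10⁻⁷ J

The assembly work is the sum of pairwise potential energies, U = Σ_{i<j} kqᵢqⱼ/rᵢⱼ.
Pair separations: r₁₂ = 1.27 m, r₁₃ = 2.14 m, r₂₃ = 0.978 m.
U = (-2.14×10⁻⁷) + (-1.26×10⁻⁷) + (7.45×10⁻⁷) = 4.05×10⁻⁷ J.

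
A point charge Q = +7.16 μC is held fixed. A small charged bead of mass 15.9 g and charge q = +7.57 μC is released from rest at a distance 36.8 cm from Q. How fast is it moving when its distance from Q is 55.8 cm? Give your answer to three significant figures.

Only the electrostatic force acts, so mechanical energy is conserved: ½mv² = U₁ − U₂ = kQq(1/r₁ − 1/r₂).
U₁ − U₂ = (8.99×10⁹ N·m²/C²)(7.16×10⁻⁶ C)(7.57×10⁻⁶ C)(1/0.368 − 1/0.558) = 0.451 J.
v = √(2·0.451/0.0159) = 7.53 m/s.

7.53 m/s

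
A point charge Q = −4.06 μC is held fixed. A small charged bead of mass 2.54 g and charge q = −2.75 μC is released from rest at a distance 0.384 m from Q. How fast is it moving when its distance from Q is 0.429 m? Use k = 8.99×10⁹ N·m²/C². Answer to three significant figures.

Only the electrostatic force acts, so mechanical energy is conserved: ½mv² = U₁ − U₂ = kQq(1/r₁ − 1/r₂).
U₁ − U₂ = (8.99×10⁹ N·m²/C²)(-4.06×10⁻⁶ C)(-2.75×10⁻⁶ C)(1/0.384 − 1/0.429) = 0.0274 J.
v = √(2·0.0274/2.54×10⁻³) = 4.65 m/s.

4.65 m/s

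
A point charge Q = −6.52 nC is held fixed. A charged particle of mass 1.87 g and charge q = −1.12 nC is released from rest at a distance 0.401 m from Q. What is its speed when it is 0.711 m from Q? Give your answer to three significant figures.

8.74×10⁻³ m/s

Only the electrostatic force acts, so mechanical energy is conserved: ½mv² = U₁ − U₂ = kQq(1/r₁ − 1/r₂).
U₁ − U₂ = (8.99×10⁹ N·m²/C²)(-6.52×10⁻⁹ C)(-1.12×10⁻⁹ C)(1/0.401 − 1/0.711) = 7.14×10⁻⁸ J.
v = √(2·7.14×10⁻⁸/1.87×10⁻³) = 8.74×10⁻³ m/s.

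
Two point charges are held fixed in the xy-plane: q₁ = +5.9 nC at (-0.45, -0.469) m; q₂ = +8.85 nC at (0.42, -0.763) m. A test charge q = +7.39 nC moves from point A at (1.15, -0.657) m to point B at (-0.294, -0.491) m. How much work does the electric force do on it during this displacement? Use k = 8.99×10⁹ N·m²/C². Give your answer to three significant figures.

-2.22×10⁻⁶ J

The work done by the electric force is W_field = −ΔU = −q(V_B − V_A) = q(V_A − V_B).
At A: distances to the source charges are 1.61 m, 0.738 m; V_A = Σ kqᵢ/rᵢ = 141 V.
At B: distances to the source charges are 0.158 m, 0.764 m; V_B = Σ kqᵢ/rᵢ = 441 V.
ΔV = V_B − V_A = 300 V.
W_field = −qΔV = −(7.39×10⁻⁹ C)(300 V) = -2.22×10⁻⁶ J.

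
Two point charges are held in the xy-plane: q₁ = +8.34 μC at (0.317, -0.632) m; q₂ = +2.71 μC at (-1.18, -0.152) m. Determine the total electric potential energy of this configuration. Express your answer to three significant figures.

The work to assemble the configuration equals its total potential energy, U = Σ kqᵢqⱼ/rᵢⱼ over all pairs.
Pair separations: r₁₂ = 1.57 m.
U = (0.129) = 0.129 J.

0.129 J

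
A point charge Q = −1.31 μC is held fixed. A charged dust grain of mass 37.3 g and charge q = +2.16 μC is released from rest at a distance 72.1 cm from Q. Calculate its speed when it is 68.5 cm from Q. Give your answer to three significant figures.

Only the electrostatic force acts, so mechanical energy is conserved: ½mv² = U₁ − U₂ = kQq(1/r₁ − 1/r₂).
U₁ − U₂ = (8.99×10⁹ N·m²/C²)(-1.31×10⁻⁶ C)(2.16×10⁻⁶ C)(1/0.721 − 1/0.685) = 1.85×10⁻³ J.
v = √(2·1.85×10⁻³/0.0373) = 0.315 m/s.

0.315 m/s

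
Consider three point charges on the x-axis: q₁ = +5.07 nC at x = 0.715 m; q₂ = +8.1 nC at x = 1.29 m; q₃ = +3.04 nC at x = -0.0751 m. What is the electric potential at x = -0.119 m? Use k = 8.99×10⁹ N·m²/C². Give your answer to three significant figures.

The total potential is the scalar sum of each charge's contribution, V = Σ kqᵢ/rᵢ.
Distances from the field point to each charge: r₁ = 0.834 m, r₂ = 1.41 m, r₃ = 0.0439 m.
V = k[(5.07×10⁻⁹)/(0.834) + (8.10×10⁻⁹)/(1.41) + (3.04×10⁻⁹)/(0.0439)] = 729 V.

729 V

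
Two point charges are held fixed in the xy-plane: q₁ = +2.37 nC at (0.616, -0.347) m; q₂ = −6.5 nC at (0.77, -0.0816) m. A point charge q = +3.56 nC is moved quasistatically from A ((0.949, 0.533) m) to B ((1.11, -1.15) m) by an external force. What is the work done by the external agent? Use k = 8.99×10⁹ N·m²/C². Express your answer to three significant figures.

1.39×10⁻⁷ J

For quasistatic motion the external work equals the change in potential energy: W_ext = qΔV = q(V_B − V_A).
At A: distances to the source charges are 0.941 m, 0.640 m; V_A = Σ kqᵢ/rᵢ = -68.6 V.
At B: distances to the source charges are 0.943 m, 1.12 m; V_B = Σ kqᵢ/rᵢ = -29.5 V.
ΔV = V_B − V_A = 39.1 V.
W_ext = qΔV = (3.56×10⁻⁹ C)(39.1 V) = 1.39×10⁻⁷ J.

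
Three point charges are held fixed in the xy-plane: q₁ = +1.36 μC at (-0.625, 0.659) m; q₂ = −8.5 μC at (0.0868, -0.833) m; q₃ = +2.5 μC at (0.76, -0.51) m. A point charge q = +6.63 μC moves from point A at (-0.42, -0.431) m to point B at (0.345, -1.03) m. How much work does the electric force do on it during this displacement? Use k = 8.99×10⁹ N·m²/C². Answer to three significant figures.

0.710 J

The work done by the electric force is W_field = −ΔU = −q(V_B − V_A) = q(V_A − V_B).
At A: distances to the source charges are 1.11 m, 0.647 m, 1.18 m; V_A = Σ kqᵢ/rᵢ = -8.81×10⁴ V.
At B: distances to the source charges are 1.95 m, 0.325 m, 0.665 m; V_B = Σ kqᵢ/rᵢ = -1.95×10⁵ V.
ΔV = V_B − V_A = -1.07×10⁵ V.
W_field = −qΔV = −(6.63×10⁻⁶ C)(-1.07×10⁵ V) = 0.710 J.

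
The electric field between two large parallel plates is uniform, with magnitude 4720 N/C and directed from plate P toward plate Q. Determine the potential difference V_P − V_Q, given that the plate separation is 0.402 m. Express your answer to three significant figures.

1900 V

In a uniform field, potential decreases in the direction of E: ΔV = −E·d for a displacement d parallel to E.
Going from Q to P is a displacement of 0.402 m opposite to the field, so V_P − V_Q = +Ed = 1900 V.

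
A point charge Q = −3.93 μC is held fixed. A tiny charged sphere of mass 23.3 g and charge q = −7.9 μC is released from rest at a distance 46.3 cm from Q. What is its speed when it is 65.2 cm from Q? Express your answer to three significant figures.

3.87 m/s

Only the electrostatic force acts, so mechanical energy is conserved: ½mv² = U₁ − U₂ = kQq(1/r₁ − 1/r₂).
U₁ − U₂ = (8.99×10⁹ N·m²/C²)(-3.93×10⁻⁶ C)(-7.90×10⁻⁶ C)(1/0.463 − 1/0.652) = 0.175 J.
v = √(2·0.175/0.0233) = 3.87 m/s.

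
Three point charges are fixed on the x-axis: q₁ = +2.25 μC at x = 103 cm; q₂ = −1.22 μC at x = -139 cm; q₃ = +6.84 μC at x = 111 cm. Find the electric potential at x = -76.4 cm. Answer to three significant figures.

The total potential is the scalar sum of each charge's contribution, V = Σ kqᵢ/rᵢ.
Distances from the field point to each charge: r₁ = 1.79 m, r₂ = 0.626 m, r₃ = 1.87 m.
V = k[(2.25×10⁻⁶)/(1.79) + (-1.22×10⁻⁶)/(0.626) + (6.84×10⁻⁶)/(1.87)] = 2.66×10⁴ V.

2.66×10⁴ V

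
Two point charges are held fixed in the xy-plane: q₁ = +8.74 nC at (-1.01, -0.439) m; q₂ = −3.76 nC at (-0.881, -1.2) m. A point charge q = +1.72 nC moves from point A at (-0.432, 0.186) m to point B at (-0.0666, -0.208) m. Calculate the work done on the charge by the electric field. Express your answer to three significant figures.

2.50×10⁻⁸ J

The work done by the electric force is W_field = −ΔU = −q(V_B − V_A) = q(V_A − V_B).
At A: distances to the source charges are 0.851 m, 1.46 m; V_A = Σ kqᵢ/rᵢ = 69.1 V.
At B: distances to the source charges are 0.971 m, 1.28 m; V_B = Σ kqᵢ/rᵢ = 54.6 V.
ΔV = V_B − V_A = -14.5 V.
W_field = −qΔV = −(1.72×10⁻⁹ C)(-14.5 V) = 2.50×10⁻⁸ J.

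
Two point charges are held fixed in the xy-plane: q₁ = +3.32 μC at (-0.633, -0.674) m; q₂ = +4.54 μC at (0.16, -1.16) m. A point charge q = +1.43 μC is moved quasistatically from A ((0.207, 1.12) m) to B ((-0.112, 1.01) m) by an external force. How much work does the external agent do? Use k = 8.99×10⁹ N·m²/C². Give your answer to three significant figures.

3.76×10⁻³ J

For quasistatic motion the external work equals the change in potential energy: W_ext = qΔV = q(V_B − V_A).
At A: distances to the source charges are 1.98 m, 2.28 m; V_A = Σ kqᵢ/rᵢ = 3.30×10⁴ V.
At B: distances to the source charges are 1.76 m, 2.19 m; V_B = Σ kqᵢ/rᵢ = 3.56×10⁴ V.
ΔV = V_B − V_A = 2630 V.
W_ext = qΔV = (1.43×10⁻⁶ C)(2630 V) = 3.76×10⁻³ J.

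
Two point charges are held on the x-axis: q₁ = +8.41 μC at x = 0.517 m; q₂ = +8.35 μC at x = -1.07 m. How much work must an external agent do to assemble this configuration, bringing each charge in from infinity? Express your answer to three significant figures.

The work to assemble the configuration equals its total potential energy, U = Σ kqᵢqⱼ/rᵢⱼ over all pairs.
Pair separations: r₁₂ = 1.59 m.
U = (0.398) = 0.398 J.

0.398 J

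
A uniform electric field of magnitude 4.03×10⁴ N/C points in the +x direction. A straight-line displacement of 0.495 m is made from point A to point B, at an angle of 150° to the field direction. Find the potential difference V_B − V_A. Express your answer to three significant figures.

Only the component of displacement along E changes the potential: ΔV = −E·d·cosθ.
ΔV = −(4.03×10⁴ V/m)(0.495 m)cos150° = 1.73×10⁴ V.

1.73×10⁴ V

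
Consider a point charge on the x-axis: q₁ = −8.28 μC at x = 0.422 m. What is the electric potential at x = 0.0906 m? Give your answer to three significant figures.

The total potential is the scalar sum of each charge's contribution, V = Σ kqᵢ/rᵢ.
V = k[(-8.28×10⁻⁶)/(0.331)] = -2.25×10⁵ V.

-2.25×10⁵ V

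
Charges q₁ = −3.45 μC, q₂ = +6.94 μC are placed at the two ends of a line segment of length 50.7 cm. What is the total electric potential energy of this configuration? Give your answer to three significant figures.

-0.425 J

The work to assemble the configuration equals its total potential energy, U = Σ kqᵢqⱼ/rᵢⱼ over all pairs.
The separation is r = 0.507 m.
U = (-0.425) = -0.425 J.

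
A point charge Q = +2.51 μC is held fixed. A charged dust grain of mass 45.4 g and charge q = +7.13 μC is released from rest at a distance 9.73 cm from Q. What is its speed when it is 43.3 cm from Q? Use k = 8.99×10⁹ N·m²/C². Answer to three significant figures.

Only the electrostatic force acts, so mechanical energy is conserved: ½mv² = U₁ − U₂ = kQq(1/r₁ − 1/r₂).
U₁ − U₂ = (8.99×10⁹ N·m²/C²)(2.51×10⁻⁶ C)(7.13×10⁻⁶ C)(1/0.0973 − 1/0.433) = 1.28 J.
v = √(2·1.28/0.0454) = 7.51 m/s.

7.51 m/s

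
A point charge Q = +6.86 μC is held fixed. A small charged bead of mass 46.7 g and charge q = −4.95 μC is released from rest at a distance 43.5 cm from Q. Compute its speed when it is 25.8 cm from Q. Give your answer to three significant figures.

4.54 m/s

Only the electrostatic force acts, so mechanical energy is conserved: ½mv² = U₁ − U₂ = kQq(1/r₁ − 1/r₂).
U₁ − U₂ = (8.99×10⁹ N·m²/C²)(6.86×10⁻⁶ C)(-4.95×10⁻⁶ C)(1/0.435 − 1/0.258) = 0.481 J.
v = √(2·0.481/0.0467) = 4.54 m/s.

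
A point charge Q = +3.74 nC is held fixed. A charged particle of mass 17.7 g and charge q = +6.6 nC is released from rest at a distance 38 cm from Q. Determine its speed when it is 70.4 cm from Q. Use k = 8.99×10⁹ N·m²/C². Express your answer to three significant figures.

5.51×10⁻³ m/s

Only the electrostatic force acts, so mechanical energy is conserved: ½mv² = U₁ − U₂ = kQq(1/r₁ − 1/r₂).
U₁ − U₂ = (8.99×10⁹ N·m²/C²)(3.74×10⁻⁹ C)(6.60×10⁻⁹ C)(1/0.380 − 1/0.704) = 2.69×10⁻⁷ J.
v = √(2·2.69×10⁻⁷/0.0177) = 5.51×10⁻³ m/s.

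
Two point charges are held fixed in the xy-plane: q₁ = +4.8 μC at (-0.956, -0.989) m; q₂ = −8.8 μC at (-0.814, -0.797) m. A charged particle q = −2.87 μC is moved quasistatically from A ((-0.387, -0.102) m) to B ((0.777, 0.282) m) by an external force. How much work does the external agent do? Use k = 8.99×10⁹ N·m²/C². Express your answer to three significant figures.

-0.100 J

For quasistatic motion the external work equals the change in potential energy: W_ext = qΔV = q(V_B − V_A).
At A: distances to the source charges are 1.05 m, 0.816 m; V_A = Σ kqᵢ/rᵢ = -5.60×10⁴ V.
At B: distances to the source charges are 2.15 m, 1.92 m; V_B = Σ kqᵢ/rᵢ = -2.11×10⁴ V.
ΔV = V_B − V_A = 3.50×10⁴ V.
W_ext = qΔV = (-2.87×10⁻⁶ C)(3.50×10⁴ V) = -0.100 J.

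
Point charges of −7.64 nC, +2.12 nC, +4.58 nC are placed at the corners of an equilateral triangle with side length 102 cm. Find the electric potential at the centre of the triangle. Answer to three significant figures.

Electric potential is a scalar, so the contributions from each charge add algebraically: V = Σ kqᵢ/rᵢ.
The distance from each vertex to the centroid is a/√3 = 0.589 m.
V = k[(-7.64×10⁻⁹)/(0.589) + (2.12×10⁻⁹)/(0.589) + (4.58×10⁻⁹)/(0.589)] = -14.3 V.

-14.3 V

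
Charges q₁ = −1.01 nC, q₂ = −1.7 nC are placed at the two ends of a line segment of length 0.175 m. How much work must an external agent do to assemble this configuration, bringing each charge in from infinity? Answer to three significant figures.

8.82×10⁻⁸ J

The work to assemble the configuration equals its total potential energy, U = Σ kqᵢqⱼ/rᵢⱼ over all pairs.
The separation is r = 0.175 m.
U = (8.82×10⁻⁸) = 8.82×10⁻⁸ J.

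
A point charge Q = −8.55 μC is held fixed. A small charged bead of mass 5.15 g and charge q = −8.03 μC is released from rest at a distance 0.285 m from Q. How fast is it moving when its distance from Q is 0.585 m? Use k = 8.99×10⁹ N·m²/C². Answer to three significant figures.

Only the electrostatic force acts, so mechanical energy is conserved: ½mv² = U₁ − U₂ = kQq(1/r₁ − 1/r₂).
U₁ − U₂ = (8.99×10⁹ N·m²/C²)(-8.55×10⁻⁶ C)(-8.03×10⁻⁶ C)(1/0.285 − 1/0.585) = 1.11 J.
v = √(2·1.11/5.15×10⁻³) = 20.8 m/s.

20.8 m/s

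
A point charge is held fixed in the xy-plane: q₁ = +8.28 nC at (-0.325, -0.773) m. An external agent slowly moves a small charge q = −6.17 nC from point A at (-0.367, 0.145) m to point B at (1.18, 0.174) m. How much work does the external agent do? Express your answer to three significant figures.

For quasistatic motion the external work equals the change in potential energy: W_ext = qΔV = q(V_B − V_A).
At A: distance to the source charge is 0.919 m; V_A = kq₁/r = 81.0 V.
At B: distance to the source charge is 1.78 m; V_B = kq₁/r = 41.9 V.
ΔV = V_B − V_A = -39.1 V.
W_ext = qΔV = (-6.17×10⁻⁹ C)(-39.1 V) = 2.41×10⁻⁷ J.

2.41×10⁻⁷ J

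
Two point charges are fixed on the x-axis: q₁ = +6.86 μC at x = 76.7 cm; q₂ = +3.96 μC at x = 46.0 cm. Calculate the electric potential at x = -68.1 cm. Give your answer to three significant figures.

7.38×10⁴ V

Electric potential is a scalar, so the contributions from each charge add algebraically: V = Σ kqᵢ/rᵢ.
Distances from the field point to each charge: r₁ = 1.45 m, r₂ = 1.14 m.
V = k[(6.86×10⁻⁶)/(1.45) + (3.96×10⁻⁶)/(1.14)] = 7.38×10⁴ V.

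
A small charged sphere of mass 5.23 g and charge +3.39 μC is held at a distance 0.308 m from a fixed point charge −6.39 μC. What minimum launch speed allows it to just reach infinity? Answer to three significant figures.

To just escape, total mechanical energy must reach zero at infinity: ½mv²_min + U = 0, so ½mv²_min = −U = |kQq|/r.
|U| = |kQq|/r = (8.99×10⁹ N·m²/C²)(6.39×10⁻⁶)(3.39×10⁻⁶)/(0.308) = 0.632 J.
v_min = √(2|U|/m) = √(2·0.632/5.23×10⁻³) = 15.5 m/s.

15.5 m/s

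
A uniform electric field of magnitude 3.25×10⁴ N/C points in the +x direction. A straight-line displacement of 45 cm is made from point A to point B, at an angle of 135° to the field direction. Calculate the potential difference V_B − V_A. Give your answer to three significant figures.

Only the component of displacement along E changes the potential: ΔV = −E·d·cosθ.
ΔV = −(3.25×10⁴ V/m)(0.450 m)cos135° = 1.03×10⁴ V.

1.03×10⁴ V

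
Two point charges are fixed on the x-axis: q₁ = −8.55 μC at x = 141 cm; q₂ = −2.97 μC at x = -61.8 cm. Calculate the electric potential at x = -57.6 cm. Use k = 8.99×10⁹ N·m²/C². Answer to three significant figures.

The total potential is the scalar sum of each charge's contribution, V = Σ kqᵢ/rᵢ.
Distances from the field point to each charge: r₁ = 1.99 m, r₂ = 0.0420 m.
V = k[(-8.55×10⁻⁶)/(1.99) + (-2.97×10⁻⁶)/(0.0420)] = -6.74×10⁵ V.

-6.74×10⁵ V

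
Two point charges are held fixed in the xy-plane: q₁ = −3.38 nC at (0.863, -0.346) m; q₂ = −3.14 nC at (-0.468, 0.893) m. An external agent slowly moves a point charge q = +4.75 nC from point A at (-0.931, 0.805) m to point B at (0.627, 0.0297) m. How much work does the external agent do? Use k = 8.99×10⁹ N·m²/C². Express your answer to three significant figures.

-6.93×10⁻⁸ J

For quasistatic motion the external work equals the change in potential energy: W_ext = qΔV = q(V_B − V_A).
At A: distances to the source charges are 2.13 m, 0.471 m; V_A = Σ kqᵢ/rᵢ = -74.2 V.
At B: distances to the source charges are 0.444 m, 1.39 m; V_B = Σ kqᵢ/rᵢ = -88.7 V.
ΔV = V_B − V_A = -14.6 V.
W_ext = qΔV = (4.75×10⁻⁹ C)(-14.6 V) = -6.93×10⁻⁸ J.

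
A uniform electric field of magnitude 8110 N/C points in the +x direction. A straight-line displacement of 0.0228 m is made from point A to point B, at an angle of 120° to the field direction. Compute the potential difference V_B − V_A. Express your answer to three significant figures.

92.5 V

Only the component of displacement along E changes the potential: ΔV = −E·d·cosθ.
ΔV = −(8110 V/m)(0.0228 m)cos120° = 92.5 V.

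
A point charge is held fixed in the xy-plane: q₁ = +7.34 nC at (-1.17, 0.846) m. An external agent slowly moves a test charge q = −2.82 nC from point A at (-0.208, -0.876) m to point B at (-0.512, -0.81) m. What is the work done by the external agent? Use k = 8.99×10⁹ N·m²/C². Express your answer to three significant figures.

-1.01×10⁻⁸ J

For quasistatic motion the external work equals the change in potential energy: W_ext = qΔV = q(V_B − V_A).
At A: distance to the source charge is 1.97 m; V_A = kq₁/r = 33.5 V.
At B: distance to the source charge is 1.78 m; V_B = kq₁/r = 37.0 V.
ΔV = V_B − V_A = 3.58 V.
W_ext = qΔV = (-2.82×10⁻⁹ C)(3.58 V) = -1.01×10⁻⁸ J.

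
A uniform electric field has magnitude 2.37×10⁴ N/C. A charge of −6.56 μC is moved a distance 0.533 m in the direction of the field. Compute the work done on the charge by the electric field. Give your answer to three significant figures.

-0.0829 J

The potential change for a displacement 0.533 m in the direction of the field is ΔV = −Ed = -1.26×10⁴ V.
W_field = −qΔV = -0.0829 J.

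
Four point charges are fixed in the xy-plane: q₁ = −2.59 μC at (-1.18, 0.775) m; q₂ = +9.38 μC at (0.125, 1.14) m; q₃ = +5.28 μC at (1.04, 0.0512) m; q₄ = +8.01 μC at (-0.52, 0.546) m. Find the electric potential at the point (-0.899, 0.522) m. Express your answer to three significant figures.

2.22×10⁵ V

The total potential is the scalar sum of each charge's contribution, V = Σ kqᵢ/rᵢ.
Distances from the field point to each charge: r₁ = 0.378 m, r₂ = 1.20 m, r₃ = 2.00 m, r₄ = 0.380 m.
V = k[(-2.59×10⁻⁶)/(0.378) + (9.38×10⁻⁶)/(1.20) + (5.28×10⁻⁶)/(2.00) + (8.01×10⁻⁶)/(0.380)] = 2.22×10⁵ V.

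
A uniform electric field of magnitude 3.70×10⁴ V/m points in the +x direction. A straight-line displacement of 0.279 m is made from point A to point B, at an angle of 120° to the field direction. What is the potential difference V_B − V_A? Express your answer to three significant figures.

Only the component of displacement along E changes the potential: ΔV = −E·d·cosθ.
ΔV = −(3.70×10⁴ V/m)(0.279 m)cos120° = 5160 V.

5160 V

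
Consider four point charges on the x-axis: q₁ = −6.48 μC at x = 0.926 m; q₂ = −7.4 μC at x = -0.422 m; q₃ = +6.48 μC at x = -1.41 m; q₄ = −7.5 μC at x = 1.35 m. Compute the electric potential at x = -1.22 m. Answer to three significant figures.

The total potential is the scalar sum of each charge's contribution, V = Σ kqᵢ/rᵢ.
Distances from the field point to each charge: r₁ = 2.15 m, r₂ = 0.798 m, r₃ = 0.190 m, r₄ = 2.57 m.
V = k[(-6.48×10⁻⁶)/(2.15) + (-7.40×10⁻⁶)/(0.798) + (6.48×10⁻⁶)/(0.190) + (-7.50×10⁻⁶)/(2.57)] = 1.70×10⁵ V.

1.70×10⁵ V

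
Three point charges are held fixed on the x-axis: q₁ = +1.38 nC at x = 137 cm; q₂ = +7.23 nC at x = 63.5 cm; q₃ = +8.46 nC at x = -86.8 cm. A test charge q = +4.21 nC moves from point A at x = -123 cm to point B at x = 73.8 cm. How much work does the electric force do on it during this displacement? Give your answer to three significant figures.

-1.89×10⁻⁶ J

The work done by the electric force is W_field = −ΔU = −q(V_B − V_A) = q(V_A − V_B).
At A: distances to the source charges are 2.60 m, 1.86 m, 0.362 m; V_A = Σ kqᵢ/rᵢ = 250 V.
At B: distances to the source charges are 0.632 m, 0.103 m, 1.61 m; V_B = Σ kqᵢ/rᵢ = 698 V.
ΔV = V_B − V_A = 448 V.
W_field = −qΔV = −(4.21×10⁻⁹ C)(448 V) = -1.89×10⁻⁶ J.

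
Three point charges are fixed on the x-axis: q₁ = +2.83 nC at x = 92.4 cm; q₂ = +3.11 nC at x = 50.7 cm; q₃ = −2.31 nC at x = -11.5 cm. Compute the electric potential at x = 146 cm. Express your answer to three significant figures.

63.6 V

Electric potential is a scalar, so the contributions from each charge add algebraically: V = Σ kqᵢ/rᵢ.
Distances from the field point to each charge: r₁ = 0.536 m, r₂ = 0.953 m, r₃ = 1.57 m.
V = k[(2.83×10⁻⁹)/(0.536) + (3.11×10⁻⁹)/(0.953) + (-2.31×10⁻⁹)/(1.57)] = 63.6 V.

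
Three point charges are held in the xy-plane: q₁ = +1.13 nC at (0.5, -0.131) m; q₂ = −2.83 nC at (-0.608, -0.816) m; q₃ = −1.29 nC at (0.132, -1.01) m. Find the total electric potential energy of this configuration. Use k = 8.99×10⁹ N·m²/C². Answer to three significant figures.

7.08×10⁻⁹ J

The work to assemble the configuration equals its total potential energy, U = Σ kqᵢqⱼ/rᵢⱼ over all pairs.
Pair separations: r₁₂ = 1.30 m, r₁₃ = 0.953 m, r₂₃ = 0.765 m.
U = (-2.21×10⁻⁸) + (-1.38×10⁻⁸) + (4.29×10⁻⁸) = 7.08×10⁻⁹ J.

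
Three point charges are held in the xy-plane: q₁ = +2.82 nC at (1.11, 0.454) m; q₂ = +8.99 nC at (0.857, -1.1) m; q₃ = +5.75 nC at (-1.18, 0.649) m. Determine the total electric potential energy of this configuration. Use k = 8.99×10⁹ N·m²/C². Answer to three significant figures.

3.81×10⁻⁷ J

The work to assemble the configuration equals its total potential energy, U = Σ kqᵢqⱼ/rᵢⱼ over all pairs.
Pair separations: r₁₂ = 1.57 m, r₁₃ = 2.30 m, r₂₃ = 2.68 m.
U = (1.45×10⁻⁷) + (6.34×10⁻⁸) + (1.73×10⁻⁷) = 3.81×10⁻⁷ J.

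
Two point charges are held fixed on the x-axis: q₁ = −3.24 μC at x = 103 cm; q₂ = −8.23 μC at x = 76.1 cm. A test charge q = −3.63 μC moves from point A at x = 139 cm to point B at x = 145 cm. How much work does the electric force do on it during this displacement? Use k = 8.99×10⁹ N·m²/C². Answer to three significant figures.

The work done by the electric force is W_field = −ΔU = −q(V_B − V_A) = q(V_A − V_B).
At A: distances to the source charges are 0.360 m, 0.629 m; V_A = Σ kqᵢ/rᵢ = -1.99×10⁵ V.
At B: distances to the source charges are 0.420 m, 0.689 m; V_B = Σ kqᵢ/rᵢ = -1.77×10⁵ V.
ΔV = V_B − V_A = 2.18×10⁴ V.
W_field = −qΔV = −(-3.63×10⁻⁶ C)(2.18×10⁴ V) = 0.0791 J.

0.0791 J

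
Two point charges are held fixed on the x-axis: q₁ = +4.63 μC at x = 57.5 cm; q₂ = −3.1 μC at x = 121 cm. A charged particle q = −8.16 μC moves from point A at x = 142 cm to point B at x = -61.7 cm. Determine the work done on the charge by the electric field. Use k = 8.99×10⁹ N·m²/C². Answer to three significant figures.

0.841 J

The work done by the electric force is W_field = −ΔU = −q(V_B − V_A) = q(V_A − V_B).
At A: distances to the source charges are 0.845 m, 0.210 m; V_A = Σ kqᵢ/rᵢ = -8.35×10⁴ V.
At B: distances to the source charges are 1.19 m, 1.83 m; V_B = Σ kqᵢ/rᵢ = 1.97×10⁴ V.
ΔV = V_B − V_A = 1.03×10⁵ V.
W_field = −qΔV = −(-8.16×10⁻⁶ C)(1.03×10⁵ V) = 0.841 J.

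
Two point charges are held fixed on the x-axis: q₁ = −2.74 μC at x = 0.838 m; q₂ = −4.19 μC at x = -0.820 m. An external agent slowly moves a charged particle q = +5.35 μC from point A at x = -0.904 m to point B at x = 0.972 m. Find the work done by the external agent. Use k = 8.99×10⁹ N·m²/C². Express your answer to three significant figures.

For quasistatic motion the external work equals the change in potential energy: W_ext = qΔV = q(V_B − V_A).
At A: distances to the source charges are 1.74 m, 0.0840 m; V_A = Σ kqᵢ/rᵢ = -4.63×10⁵ V.
At B: distances to the source charges are 0.134 m, 1.79 m; V_B = Σ kqᵢ/rᵢ = -2.05×10⁵ V.
ΔV = V_B − V_A = 2.58×10⁵ V.
W_ext = qΔV = (5.35×10⁻⁶ C)(2.58×10⁵ V) = 1.38 J.

1.38 J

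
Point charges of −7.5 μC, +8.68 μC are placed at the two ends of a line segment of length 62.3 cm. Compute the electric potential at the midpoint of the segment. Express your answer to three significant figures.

The total potential is the scalar sum of each charge's contribution, V = Σ kqᵢ/rᵢ.
Each charge is 0.311 m from the midpoint.
V = k[(-7.50×10⁻⁶)/(0.311) + (8.68×10⁻⁶)/(0.311)] = 3.41×10⁴ V.

3.41×10⁴ V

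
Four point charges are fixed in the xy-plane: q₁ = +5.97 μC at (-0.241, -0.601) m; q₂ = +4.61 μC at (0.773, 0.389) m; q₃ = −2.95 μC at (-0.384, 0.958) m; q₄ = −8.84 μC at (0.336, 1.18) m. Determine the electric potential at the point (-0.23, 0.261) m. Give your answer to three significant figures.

-7540 V

Electric potential is a scalar, so the contributions from each charge add algebraically: V = Σ kqᵢ/rᵢ.
Distances from the field point to each charge: r₁ = 0.862 m, r₂ = 1.01 m, r₃ = 0.714 m, r₄ = 1.08 m.
V = k[(5.97×10⁻⁶)/(0.862) + (4.61×10⁻⁶)/(1.01) + (-2.95×10⁻⁶)/(0.714) + (-8.84×10⁻⁶)/(1.08)] = -7540 V.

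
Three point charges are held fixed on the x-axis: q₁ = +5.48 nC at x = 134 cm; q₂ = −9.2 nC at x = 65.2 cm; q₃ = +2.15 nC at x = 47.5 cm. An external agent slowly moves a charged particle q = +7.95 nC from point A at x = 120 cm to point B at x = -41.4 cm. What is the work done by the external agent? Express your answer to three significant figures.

For quasistatic motion the external work equals the change in potential energy: W_ext = qΔV = q(V_B − V_A).
At A: distances to the source charges are 0.140 m, 0.548 m, 0.725 m; V_A = Σ kqᵢ/rᵢ = 228 V.
At B: distances to the source charges are 1.75 m, 1.07 m, 0.889 m; V_B = Σ kqᵢ/rᵢ = -27.8 V.
ΔV = V_B − V_A = -255 V.
W_ext = qΔV = (7.95×10⁻⁹ C)(-255 V) = -2.03×10⁻⁶ J.

-2.03×10⁻⁶ J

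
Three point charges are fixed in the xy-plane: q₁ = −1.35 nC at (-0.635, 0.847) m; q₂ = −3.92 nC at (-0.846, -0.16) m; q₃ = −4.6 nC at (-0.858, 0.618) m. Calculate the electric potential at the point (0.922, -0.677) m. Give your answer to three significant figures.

Electric potential is a scalar, so the contributions from each charge add algebraically: V = Σ kqᵢ/rᵢ.
Distances from the field point to each charge: r₁ = 2.18 m, r₂ = 1.84 m, r₃ = 2.20 m.
V = k[(-1.35×10⁻⁹)/(2.18) + (-3.92×10⁻⁹)/(1.84) + (-4.60×10⁻⁹)/(2.20)] = -43.5 V.

-43.5 V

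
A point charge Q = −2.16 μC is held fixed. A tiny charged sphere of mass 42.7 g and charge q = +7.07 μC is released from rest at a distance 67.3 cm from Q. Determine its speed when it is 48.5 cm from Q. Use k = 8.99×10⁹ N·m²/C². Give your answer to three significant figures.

Only the electrostatic force acts, so mechanical energy is conserved: ½mv² = U₁ − U₂ = kQq(1/r₁ − 1/r₂).
U₁ − U₂ = (8.99×10⁹ N·m²/C²)(-2.16×10⁻⁶ C)(7.07×10⁻⁶ C)(1/0.673 − 1/0.485) = 0.0791 J.
v = √(2·0.0791/0.0427) = 1.92 m/s.

1.92 m/s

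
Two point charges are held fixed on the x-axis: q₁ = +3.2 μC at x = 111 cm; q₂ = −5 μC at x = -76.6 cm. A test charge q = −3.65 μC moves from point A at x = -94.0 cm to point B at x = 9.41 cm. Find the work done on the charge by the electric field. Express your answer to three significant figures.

The work done by the electric force is W_field = −ΔU = −q(V_B − V_A) = q(V_A − V_B).
At A: distances to the source charges are 2.05 m, 0.174 m; V_A = Σ kqᵢ/rᵢ = -2.44×10⁵ V.
At B: distances to the source charges are 1.02 m, 0.860 m; V_B = Σ kqᵢ/rᵢ = -2.39×10⁴ V.
ΔV = V_B − V_A = 2.20×10⁵ V.
W_field = −qΔV = −(-3.65×10⁻⁶ C)(2.20×10⁵ V) = 0.804 J.

0.804 J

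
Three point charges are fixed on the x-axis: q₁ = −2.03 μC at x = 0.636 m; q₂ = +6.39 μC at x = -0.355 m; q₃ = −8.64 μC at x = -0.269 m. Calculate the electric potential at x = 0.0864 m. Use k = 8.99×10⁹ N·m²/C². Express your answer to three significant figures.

-1.22×10⁵ V

The total potential is the scalar sum of each charge's contribution, V = Σ kqᵢ/rᵢ.
Distances from the field point to each charge: r₁ = 0.550 m, r₂ = 0.441 m, r₃ = 0.355 m.
V = k[(-2.03×10⁻⁶)/(0.550) + (6.39×10⁻⁶)/(0.441) + (-8.64×10⁻⁶)/(0.355)] = -1.22×10⁵ V.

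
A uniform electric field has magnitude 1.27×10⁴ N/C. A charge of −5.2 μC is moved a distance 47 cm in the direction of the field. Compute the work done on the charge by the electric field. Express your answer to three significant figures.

The potential change for a displacement 47 cm in the direction of the field is ΔV = −Ed = -5970 V.
W_field = −qΔV = -0.0310 J.

-0.0310 J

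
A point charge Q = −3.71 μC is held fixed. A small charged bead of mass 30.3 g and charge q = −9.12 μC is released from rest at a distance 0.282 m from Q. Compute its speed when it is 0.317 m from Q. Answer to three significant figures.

Only the electrostatic force acts, so mechanical energy is conserved: ½mv² = U₁ − U₂ = kQq(1/r₁ − 1/r₂).
U₁ − U₂ = (8.99×10⁹ N·m²/C²)(-3.71×10⁻⁶ C)(-9.12×10⁻⁶ C)(1/0.282 − 1/0.317) = 0.119 J.
v = √(2·0.119/0.0303) = 2.80 m/s.

2.80 m/s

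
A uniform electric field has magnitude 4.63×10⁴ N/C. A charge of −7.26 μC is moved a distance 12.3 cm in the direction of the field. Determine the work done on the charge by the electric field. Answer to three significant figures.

-0.0413 J

The potential change for a displacement 12.3 cm in the direction of the field is ΔV = −Ed = -5690 V.
W_field = −qΔV = -0.0413 J.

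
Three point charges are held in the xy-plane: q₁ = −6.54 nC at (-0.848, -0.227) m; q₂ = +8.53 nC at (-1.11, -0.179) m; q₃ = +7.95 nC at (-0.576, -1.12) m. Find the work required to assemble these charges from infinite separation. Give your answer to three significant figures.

-1.82×10⁻⁶ J

The work to assemble the configuration equals its total potential energy, U = Σ kqᵢqⱼ/rᵢⱼ over all pairs.
Pair separations: r₁₂ = 0.266 m, r₁₃ = 0.934 m, r₂₃ = 1.08 m.
U = (-1.88×10⁻⁶) + (-5.01×10⁻⁷) + (5.63×10⁻⁷) = -1.82×10⁻⁶ J.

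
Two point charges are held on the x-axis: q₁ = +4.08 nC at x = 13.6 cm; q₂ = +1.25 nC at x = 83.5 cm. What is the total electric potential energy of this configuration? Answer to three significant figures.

The assembly work is the sum of pairwise potential energies, U = Σ_{i<j} kqᵢqⱼ/rᵢⱼ.
Pair separations: r₁₂ = 0.699 m.
U = (6.56×10⁻⁸) = 6.56×10⁻⁸ J.

6.56×10⁻⁸ J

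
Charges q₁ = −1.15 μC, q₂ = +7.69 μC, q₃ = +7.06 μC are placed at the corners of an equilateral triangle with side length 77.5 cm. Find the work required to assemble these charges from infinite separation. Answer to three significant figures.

The assembly work is the sum of pairwise potential energies, U = Σ_{i<j} kqᵢqⱼ/rᵢⱼ.
All three pair separations equal the side length, 0.775 m.
U = (-0.103) + (-0.0942) + (0.630) = 0.433 J.

0.433 J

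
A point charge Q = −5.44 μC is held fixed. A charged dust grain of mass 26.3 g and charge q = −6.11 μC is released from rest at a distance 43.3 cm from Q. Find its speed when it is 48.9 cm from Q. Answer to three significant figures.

Only the electrostatic force acts, so mechanical energy is conserved: ½mv² = U₁ − U₂ = kQq(1/r₁ − 1/r₂).
U₁ − U₂ = (8.99×10⁹ N·m²/C²)(-5.44×10⁻⁶ C)(-6.11×10⁻⁶ C)(1/0.433 − 1/0.489) = 0.0790 J.
v = √(2·0.0790/0.0263) = 2.45 m/s.

2.45 m/s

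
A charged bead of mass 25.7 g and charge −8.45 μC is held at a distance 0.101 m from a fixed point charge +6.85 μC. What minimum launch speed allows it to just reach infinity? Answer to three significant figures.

20.0 m/s

To just escape, total mechanical energy must reach zero at infinity: ½mv²_min + U = 0, so ½mv²_min = −U = |kQq|/r.
|U| = |kQq|/r = (8.99×10⁹ N·m²/C²)(6.85×10⁻⁶)(8.45×10⁻⁶)/(0.101) = 5.15 J.
v_min = √(2|U|/m) = √(2·5.15/0.0257) = 20.0 m/s.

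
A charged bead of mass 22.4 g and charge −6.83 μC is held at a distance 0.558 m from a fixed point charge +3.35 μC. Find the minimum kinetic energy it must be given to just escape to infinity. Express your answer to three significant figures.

0.369 J

To just escape, total mechanical energy must reach zero at infinity: ½mv²_min + U = 0, so ½mv²_min = −U = |kQq|/r.
|U| = |kQq|/r = (8.99×10⁹ N·m²/C²)(3.35×10⁻⁶)(6.83×10⁻⁶)/(0.558) = 0.369 J.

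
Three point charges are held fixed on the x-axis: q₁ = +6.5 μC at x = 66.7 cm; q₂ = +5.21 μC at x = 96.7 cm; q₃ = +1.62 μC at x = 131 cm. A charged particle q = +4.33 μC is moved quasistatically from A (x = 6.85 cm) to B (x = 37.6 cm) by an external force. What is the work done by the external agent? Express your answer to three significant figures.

For quasistatic motion the external work equals the change in potential energy: W_ext = qΔV = q(V_B − V_A).
At A: distances to the source charges are 0.599 m, 0.899 m, 1.24 m; V_A = Σ kqᵢ/rᵢ = 1.61×10⁵ V.
At B: distances to the source charges are 0.291 m, 0.591 m, 0.934 m; V_B = Σ kqᵢ/rᵢ = 2.96×10⁵ V.
ΔV = V_B − V_A = 1.34×10⁵ V.
W_ext = qΔV = (4.33×10⁻⁶ C)(1.34×10⁵ V) = 0.581 J.

0.581 J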